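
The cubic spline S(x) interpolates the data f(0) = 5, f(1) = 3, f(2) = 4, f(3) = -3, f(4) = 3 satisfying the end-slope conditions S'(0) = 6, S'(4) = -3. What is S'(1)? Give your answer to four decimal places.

-1.1250

With M_i denoting the second derivative at x_i, h_i = 1, 1, 1, 1, and Δ_i = (y_(i+1) − y_i)/h_i = -2, 1, -7, 6:
  1·M_0 + 4·M_1 + 1·M_2 = 6(Δ_1 - Δ_0) = 18
  1·M_1 + 4·M_2 + 1·M_3 = 6(Δ_2 - Δ_1) = -48
  1·M_2 + 4·M_3 + 1·M_4 = 6(Δ_3 - Δ_2) = 78
Clamped end conditions give two more equations: 2h_0·M_0 + h_0·M_1 = 6(Δ_0 - S'(0)) = -48 and h_3·M_3 + 2h_3·M_4 = 6(S'(4) - Δ_3) = -54.
Hence M_0 = -135/4, M_1 = 39/2, M_2 = -105/4, M_3 = 75/2, M_4 = -183/4.
On [1, 2], S'(x) = b_1 + 2c_1·(x - 1) + 3d_1·(x - 1)² with b_1 = Δ_1 - h_1(2M_1 + M_2)/6 = -9/8, c_1 = M_1/2 = 39/4, d_1 = (M_2 - M_1)/(6h_1) = -61/8. So S'(1) = -9/8.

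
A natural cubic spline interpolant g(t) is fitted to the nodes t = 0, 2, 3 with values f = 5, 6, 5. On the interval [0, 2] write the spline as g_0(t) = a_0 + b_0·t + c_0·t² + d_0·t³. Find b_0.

With M_i denoting the second derivative at x_i, h_i = 2, 1, and Δ_i = (y_(i+1) − y_i)/h_i = 1/2, -1:
  2·M_0 + 6·M_1 + 1·M_2 = 6(Δ_1 - Δ_0) = -9
Natural end conditions: M_0 = M_2 = 0.
Hence M_0 = 0, M_1 = -3/2, M_2 = 0.
On [0, 2], with g_0(t) = a_0 + b_0·t + c_0·t² + d_0·t³: c_0 = M_0/2 = 0, d_0 = (M_1 - M_0)/(6h_0) = -1/8, b_0 = Δ_0 - h_0(2M_0 + M_1)/6 = 1.

1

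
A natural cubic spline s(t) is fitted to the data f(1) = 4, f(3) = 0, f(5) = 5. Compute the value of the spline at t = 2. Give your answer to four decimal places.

Let σ_i = s''(x_i). Step sizes h_i = 2, 2; slopes of the chords Δ_i = (y_(i+1) - y_i)/h_i = -2, 5/2.
  2·σ_0 + 8·σ_1 + 2·σ_2 = 6(Δ_1 - Δ_0) = 27
Natural end conditions: σ_0 = σ_2 = 0.
Solving the tridiagonal system: σ_0 = 0, σ_1 = 27/8, σ_2 = 0.
On [1, 3], s(t) = 4 - 25/8·(t - 1) + 0·(t - 1)² + 9/32·(t - 1)³.
With (t - 1) = 1: s(2) = 37/32.

1.1563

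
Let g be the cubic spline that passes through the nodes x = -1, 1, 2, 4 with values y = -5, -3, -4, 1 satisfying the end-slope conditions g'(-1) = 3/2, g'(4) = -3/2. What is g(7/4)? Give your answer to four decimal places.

Put M_i = g'' at the i-th knot. Here h = (2, 1, 2) and Δ = (1, -1, 5/2), so the interior equations h_(i-1)·M_(i-1) + 2(h_(i-1)+h_i)·M_i + h_i·M_(i+1) = 6(Δ_i − Δ_(i-1)) read
  2·M_0 + 6·M_1 + 1·M_2 = 6(Δ_1 - Δ_0) = -12
  1·M_1 + 6·M_2 + 2·M_3 = 6(Δ_2 - Δ_1) = 21
Clamped end conditions give two more equations: 2h_0·M_0 + h_0·M_1 = 6(Δ_0 - g'(-1)) = -3 and h_2·M_2 + 2h_2·M_3 = 6(g'(4) - Δ_2) = -24.
Forward elimination and back-substitution give M_0 = 33/32, M_1 = -57/16, M_2 = 117/16, M_3 = -309/32.
On [1, 2], g(x) = -3 - 33/32·(x - 1) - 57/32·(x - 1)² + 29/16·(x - 1)³.
With (x - 1) = 3/4: g(7/4) = -4107/1024.

-4.0107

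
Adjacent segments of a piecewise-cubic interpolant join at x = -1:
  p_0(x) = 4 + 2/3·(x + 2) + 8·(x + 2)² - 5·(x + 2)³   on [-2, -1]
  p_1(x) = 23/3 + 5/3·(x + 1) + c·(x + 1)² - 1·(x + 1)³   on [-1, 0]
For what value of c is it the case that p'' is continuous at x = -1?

p_0''(x) = 16 - 30·(x + 2), so p_0''(-1) = -14. On the right, p_1''(-1) = 2c, so c = -7.

-7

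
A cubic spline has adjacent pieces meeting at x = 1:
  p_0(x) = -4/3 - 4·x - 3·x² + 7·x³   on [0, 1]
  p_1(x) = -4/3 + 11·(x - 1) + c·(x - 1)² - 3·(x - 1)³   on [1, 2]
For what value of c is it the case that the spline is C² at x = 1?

18

p_0''(x) = -6 + 42·x, so p_0''(1) = 36. On the right, p_1''(1) = 2c, so c = 18.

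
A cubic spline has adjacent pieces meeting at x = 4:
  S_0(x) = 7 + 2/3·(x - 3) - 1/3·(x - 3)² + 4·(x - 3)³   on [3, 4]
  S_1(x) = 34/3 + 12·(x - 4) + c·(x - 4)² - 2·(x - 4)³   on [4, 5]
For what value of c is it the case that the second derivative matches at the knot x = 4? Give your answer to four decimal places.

11.6667

S_0''(x) = -2/3 + 24·(x - 3), so S_0''(4) = 70/3. On the right, S_1''(4) = 2c, so c = 35/3.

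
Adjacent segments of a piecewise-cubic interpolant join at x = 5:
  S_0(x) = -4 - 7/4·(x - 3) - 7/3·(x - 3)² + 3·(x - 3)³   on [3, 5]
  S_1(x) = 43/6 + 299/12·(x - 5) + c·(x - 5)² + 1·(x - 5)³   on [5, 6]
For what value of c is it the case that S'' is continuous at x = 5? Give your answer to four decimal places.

S_0''(x) = -14/3 + 18·(x - 3), so S_0''(5) = 94/3. On the right, S_1''(5) = 2c, so c = 47/3.

15.6667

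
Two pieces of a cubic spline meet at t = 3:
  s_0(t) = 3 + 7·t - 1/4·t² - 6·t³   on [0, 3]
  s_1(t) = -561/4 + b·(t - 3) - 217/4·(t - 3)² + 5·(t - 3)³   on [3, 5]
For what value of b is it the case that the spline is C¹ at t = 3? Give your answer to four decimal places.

s_0'(t) = 7 - 1/2·t - 18·t², so s_0'(3) = -313/2. On the right, s_1'(3) = b, so b = -313/2.

-156.5000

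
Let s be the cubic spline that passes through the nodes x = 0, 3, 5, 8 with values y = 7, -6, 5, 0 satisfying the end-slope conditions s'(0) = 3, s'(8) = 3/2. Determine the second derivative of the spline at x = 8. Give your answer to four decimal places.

Put σ_i = s'' at the i-th knot. Here h = (3, 2, 3) and Δ = (-13/3, 11/2, -5/3), so the interior equations h_(i-1)·σ_(i-1) + 2(h_(i-1)+h_i)·σ_i + h_i·σ_(i+1) = 6(Δ_i − Δ_(i-1)) read
  3·σ_0 + 10·σ_1 + 2·σ_2 = 6(Δ_1 - Δ_0) = 59
  2·σ_1 + 10·σ_2 + 3·σ_3 = 6(Δ_2 - Δ_1) = -43
Clamped end conditions give two more equations: 2h_0·σ_0 + h_0·σ_1 = 6(Δ_0 - s'(0)) = -44 and h_2·σ_2 + 2h_2·σ_3 = 6(s'(8) - Δ_2) = 19.
Forward elimination and back-substitution give σ_0 = -3589/273, σ_1 = 1058/91, σ_2 = -811/91, σ_3 = 2081/273.

7.6227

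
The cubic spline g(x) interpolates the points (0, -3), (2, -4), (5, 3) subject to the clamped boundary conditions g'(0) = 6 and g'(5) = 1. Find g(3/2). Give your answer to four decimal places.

-2.9859

Let M_i = g''(x_i). Step sizes h_i = 2, 3; slopes of the chords Δ_i = (y_(i+1) - y_i)/h_i = -1/2, 7/3.
  2·M_0 + 10·M_1 + 3·M_2 = 6(Δ_1 - Δ_0) = 17
Clamped end conditions give two more equations: 2h_0·M_0 + h_0·M_1 = 6(Δ_0 - g'(0)) = -39 and h_1·M_1 + 2h_1·M_2 = 6(g'(5) - Δ_1) = -8.
Hence M_0 = -249/20, M_1 = 27/5, M_2 = -121/30.
On [0, 2], g(x) = -3 + 6·x - 249/40·x² + 119/80·x³.
With x = 3/2: g(3/2) = -1911/640.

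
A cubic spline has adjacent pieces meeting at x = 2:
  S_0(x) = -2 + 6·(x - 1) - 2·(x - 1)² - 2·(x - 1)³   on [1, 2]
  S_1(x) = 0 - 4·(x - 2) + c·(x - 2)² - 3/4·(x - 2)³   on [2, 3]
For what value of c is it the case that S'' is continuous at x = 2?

S_0''(x) = -4 - 12·(x - 1), so S_0''(2) = -16. On the right, S_1''(2) = 2c, so c = -8.

-8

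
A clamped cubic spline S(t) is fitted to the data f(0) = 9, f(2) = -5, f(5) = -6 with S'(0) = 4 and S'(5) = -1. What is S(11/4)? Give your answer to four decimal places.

Write M_i for S''(x_i). With h_i = 2, 3 and divided differences Δ_i = -7, -1/3, the continuity of S' gives the tridiagonal system
  2·M_0 + 10·M_1 + 3·M_2 = 6(Δ_1 - Δ_0) = 40
Clamped end conditions give two more equations: 2h_0·M_0 + h_0·M_1 = 6(Δ_0 - S'(0)) = -66 and h_1·M_1 + 2h_1·M_2 = 6(S'(5) - Δ_1) = -4.
Forward elimination and back-substitution give M_0 = -43/2, M_1 = 10, M_2 = -17/3.
On [2, 5], S(t) = -5 - 15/2·(t - 2) + 5·(t - 2)² - 47/54·(t - 2)³.
With (t - 2) = 3/4: S(11/4) = -1047/128.

-8.1797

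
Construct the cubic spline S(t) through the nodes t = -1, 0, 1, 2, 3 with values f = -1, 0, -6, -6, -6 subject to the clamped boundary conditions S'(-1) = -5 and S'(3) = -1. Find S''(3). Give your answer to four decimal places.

With σ_i denoting the second derivative at x_i, h_i = 1, 1, 1, 1, and Δ_i = (y_(i+1) − y_i)/h_i = 1, -6, 0, 0:
  1·σ_0 + 4·σ_1 + 1·σ_2 = 6(Δ_1 - Δ_0) = -42
  1·σ_1 + 4·σ_2 + 1·σ_3 = 6(Δ_2 - Δ_1) = 36
  1·σ_2 + 4·σ_3 + 1·σ_4 = 6(Δ_3 - Δ_2) = 0
Clamped end conditions give two more equations: 2h_0·σ_0 + h_0·σ_1 = 6(Δ_0 - S'(-1)) = 36 and h_3·σ_3 + 2h_3·σ_4 = 6(S'(3) - Δ_3) = -6.
Solving: σ_0 = 115/4, σ_1 = -43/2, σ_2 = 61/4, σ_3 = -7/2, σ_4 = -5/4.

-1.2500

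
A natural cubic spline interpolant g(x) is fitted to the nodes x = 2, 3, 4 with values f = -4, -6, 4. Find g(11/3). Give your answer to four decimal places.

-0.2222

Write M_i for g''(x_i). With h_i = 1, 1 and divided differences Δ_i = -2, 10, the continuity of g' gives the tridiagonal system
  1·M_0 + 4·M_1 + 1·M_2 = 6(Δ_1 - Δ_0) = 72
Natural end conditions: M_0 = M_2 = 0.
Solving: M_0 = 0, M_1 = 18, M_2 = 0.
On [3, 4], g(x) = -6 + 4·(x - 3) + 9·(x - 3)² - 3·(x - 3)³.
With (x - 3) = 2/3: g(11/3) = -2/9.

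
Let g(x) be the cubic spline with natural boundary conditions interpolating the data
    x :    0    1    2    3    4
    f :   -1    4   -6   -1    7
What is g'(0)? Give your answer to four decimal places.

10.0357

Put M_i = g'' at the i-th knot. Here h = (1, 1, 1, 1) and Δ = (5, -10, 5, 8), so the interior equations h_(i-1)·M_(i-1) + 2(h_(i-1)+h_i)·M_i + h_i·M_(i+1) = 6(Δ_i − Δ_(i-1)) read
  1·M_0 + 4·M_1 + 1·M_2 = 6(Δ_1 - Δ_0) = -90
  1·M_1 + 4·M_2 + 1·M_3 = 6(Δ_2 - Δ_1) = 90
  1·M_2 + 4·M_3 + 1·M_4 = 6(Δ_3 - Δ_2) = 18
Natural end conditions: M_0 = M_4 = 0.
Hence M_0 = 0, M_1 = -423/14, M_2 = 216/7, M_3 = -45/14, M_4 = 0.
On [0, 1], g'(x) = b_0 + 2c_0·x + 3d_0·x² with b_0 = Δ_0 - h_0(2M_0 + M_1)/6 = 281/28, c_0 = M_0/2 = 0, d_0 = (M_1 - M_0)/(6h_0) = -141/28. So g'(0) = 281/28.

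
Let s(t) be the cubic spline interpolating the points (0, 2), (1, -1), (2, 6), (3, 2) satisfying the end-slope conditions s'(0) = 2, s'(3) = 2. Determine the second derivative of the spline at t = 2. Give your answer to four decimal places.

Write σ_i for s''(x_i). With h_i = 1, 1, 1 and divided differences Δ_i = -3, 7, -4, the continuity of s' gives the tridiagonal system
  1·σ_0 + 4·σ_1 + 1·σ_2 = 6(Δ_1 - Δ_0) = 60
  1·σ_1 + 4·σ_2 + 1·σ_3 = 6(Δ_2 - Δ_1) = -66
Clamped end conditions give two more equations: 2h_0·σ_0 + h_0·σ_1 = 6(Δ_0 - s'(0)) = -30 and h_2·σ_2 + 2h_2·σ_3 = 6(s'(3) - Δ_2) = 36.
Forward elimination and back-substitution give σ_0 = -152/5, σ_1 = 154/5, σ_2 = -164/5, σ_3 = 172/5.

-32.8000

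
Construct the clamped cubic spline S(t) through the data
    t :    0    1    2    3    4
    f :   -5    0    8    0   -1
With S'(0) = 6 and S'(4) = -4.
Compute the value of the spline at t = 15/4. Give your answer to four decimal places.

Put σ_i = S'' at the i-th knot. Here h = (1, 1, 1, 1) and Δ = (5, 8, -8, -1), so the interior equations h_(i-1)·σ_(i-1) + 2(h_(i-1)+h_i)·σ_i + h_i·σ_(i+1) = 6(Δ_i − Δ_(i-1)) read
  1·σ_0 + 4·σ_1 + 1·σ_2 = 6(Δ_1 - Δ_0) = 18
  1·σ_1 + 4·σ_2 + 1·σ_3 = 6(Δ_2 - Δ_1) = -96
  1·σ_2 + 4·σ_3 + 1·σ_4 = 6(Δ_3 - Δ_2) = 42
Clamped end conditions give two more equations: 2h_0·σ_0 + h_0·σ_1 = 6(Δ_0 - S'(0)) = -6 and h_3·σ_3 + 2h_3·σ_4 = 6(S'(4) - Δ_3) = -18.
Forward elimination and back-substitution give σ_0 = -76/7, σ_1 = 110/7, σ_2 = -34, σ_3 = 170/7, σ_4 = -148/7.
On [3, 4], S(t) = 0 - 39/7·(t - 3) + 85/7·(t - 3)² - 53/7·(t - 3)³.
With (t - 3) = 3/4: S(15/4) = -243/448.

-0.5424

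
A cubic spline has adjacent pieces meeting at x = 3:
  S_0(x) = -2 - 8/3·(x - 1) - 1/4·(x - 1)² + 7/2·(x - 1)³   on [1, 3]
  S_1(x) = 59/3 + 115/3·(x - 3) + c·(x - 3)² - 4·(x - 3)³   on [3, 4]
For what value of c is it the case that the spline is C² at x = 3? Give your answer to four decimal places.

20.7500

S_0''(x) = -1/2 + 21·(x - 1), so S_0''(3) = 83/2. On the right, S_1''(3) = 2c, so c = 83/4.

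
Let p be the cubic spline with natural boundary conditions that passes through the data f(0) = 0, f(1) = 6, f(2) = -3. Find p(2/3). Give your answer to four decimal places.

Write M_i for p''(x_i). With h_i = 1, 1 and divided differences Δ_i = 6, -9, the continuity of p' gives the tridiagonal system
  1·M_0 + 4·M_1 + 1·M_2 = 6(Δ_1 - Δ_0) = -90
Natural end conditions: M_0 = M_2 = 0.
Solving: M_0 = 0, M_1 = -45/2, M_2 = 0.
On [0, 1], p(t) = 0 + 39/4·t + 0·t² - 15/4·t³.
With t = 2/3: p(2/3) = 97/18.

5.3889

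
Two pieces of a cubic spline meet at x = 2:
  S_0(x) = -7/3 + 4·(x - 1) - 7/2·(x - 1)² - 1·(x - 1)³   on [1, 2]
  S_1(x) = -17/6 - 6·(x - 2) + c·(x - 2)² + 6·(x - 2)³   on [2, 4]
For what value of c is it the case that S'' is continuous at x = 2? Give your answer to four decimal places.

-6.5000

S_0''(x) = -7 - 6·(x - 1), so S_0''(2) = -13. On the right, S_1''(2) = 2c, so c = -13/2.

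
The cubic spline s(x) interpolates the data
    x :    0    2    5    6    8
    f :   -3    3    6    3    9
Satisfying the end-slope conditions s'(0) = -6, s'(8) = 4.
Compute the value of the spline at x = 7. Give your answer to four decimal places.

4.7353

Let M_i = s''(x_i). Step sizes h_i = 2, 3, 1, 2; slopes of the chords Δ_i = (y_(i+1) - y_i)/h_i = 3, 1, -3, 3.
  2·M_0 + 10·M_1 + 3·M_2 = 6(Δ_1 - Δ_0) = -12
  3·M_1 + 8·M_2 + 1·M_3 = 6(Δ_2 - Δ_1) = -24
  1·M_2 + 6·M_3 + 2·M_4 = 6(Δ_3 - Δ_2) = 36
Clamped end conditions give two more equations: 2h_0·M_0 + h_0·M_1 = 6(Δ_0 - s'(0)) = 54 and h_3·M_3 + 2h_3·M_4 = 6(s'(8) - Δ_3) = 6.
Solving the tridiagonal system: M_0 = 259/17, M_1 = -59/17, M_2 = -44/17, M_3 = 121/17, M_4 = -35/17.
On [6, 8], s(x) = 3 - 18/17·(x - 6) + 121/34·(x - 6)² - 13/17·(x - 6)³.
With (x - 6) = 1: s(7) = 161/34.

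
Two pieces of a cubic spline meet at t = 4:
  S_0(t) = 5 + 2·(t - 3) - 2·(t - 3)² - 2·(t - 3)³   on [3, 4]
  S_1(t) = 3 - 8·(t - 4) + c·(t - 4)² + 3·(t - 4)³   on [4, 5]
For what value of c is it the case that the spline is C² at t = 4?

S_0''(t) = -4 - 12·(t - 3), so S_0''(4) = -16. On the right, S_1''(4) = 2c, so c = -8.

-8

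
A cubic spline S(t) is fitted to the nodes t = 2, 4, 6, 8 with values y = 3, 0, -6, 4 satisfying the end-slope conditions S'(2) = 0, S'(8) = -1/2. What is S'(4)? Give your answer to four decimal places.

-4.0333

Write σ_i for S''(x_i). With h_i = 2, 2, 2 and divided differences Δ_i = -3/2, -3, 5, the continuity of S' gives the tridiagonal system
  2·σ_0 + 8·σ_1 + 2·σ_2 = 6(Δ_1 - Δ_0) = -9
  2·σ_1 + 8·σ_2 + 2·σ_3 = 6(Δ_2 - Δ_1) = 48
Clamped end conditions give two more equations: 2h_0·σ_0 + h_0·σ_1 = 6(Δ_0 - S'(2)) = -9 and h_2·σ_2 + 2h_2·σ_3 = 6(S'(8) - Δ_2) = -33.
Solving the tridiagonal system: σ_0 = -7/15, σ_1 = -107/30, σ_2 = 307/30, σ_3 = -401/30.
On [4, 6], S'(t) = b_1 + 2c_1·(t - 4) + 3d_1·(t - 4)² with b_1 = Δ_1 - h_1(2σ_1 + σ_2)/6 = -121/30, c_1 = σ_1/2 = -107/60, d_1 = (σ_2 - σ_1)/(6h_1) = 23/20. So S'(4) = -121/30.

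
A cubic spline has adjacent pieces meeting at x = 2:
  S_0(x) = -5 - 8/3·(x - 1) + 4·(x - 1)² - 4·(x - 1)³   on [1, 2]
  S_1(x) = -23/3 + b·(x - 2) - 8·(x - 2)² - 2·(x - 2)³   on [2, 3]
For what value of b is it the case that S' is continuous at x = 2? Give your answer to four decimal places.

S_0'(x) = -8/3 + 8·(x - 1) - 12·(x - 1)², so S_0'(2) = -20/3. On the right, S_1'(2) = b, so b = -20/3.

-6.6667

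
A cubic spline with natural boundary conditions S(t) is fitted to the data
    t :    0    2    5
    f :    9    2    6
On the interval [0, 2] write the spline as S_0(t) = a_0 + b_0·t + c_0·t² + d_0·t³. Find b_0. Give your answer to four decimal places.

-4.4667

Put σ_i = S'' at the i-th knot. Here h = (2, 3) and Δ = (-7/2, 4/3), so the interior equations h_(i-1)·σ_(i-1) + 2(h_(i-1)+h_i)·σ_i + h_i·σ_(i+1) = 6(Δ_i − Δ_(i-1)) read
  2·σ_0 + 10·σ_1 + 3·σ_2 = 6(Δ_1 - Δ_0) = 29
Natural end conditions: σ_0 = σ_2 = 0.
Hence σ_0 = 0, σ_1 = 29/10, σ_2 = 0.
On [0, 2], with S_0(t) = a_0 + b_0·t + c_0·t² + d_0·t³: c_0 = σ_0/2 = 0, d_0 = (σ_1 - σ_0)/(6h_0) = 29/120, b_0 = Δ_0 - h_0(2σ_0 + σ_1)/6 = -67/15.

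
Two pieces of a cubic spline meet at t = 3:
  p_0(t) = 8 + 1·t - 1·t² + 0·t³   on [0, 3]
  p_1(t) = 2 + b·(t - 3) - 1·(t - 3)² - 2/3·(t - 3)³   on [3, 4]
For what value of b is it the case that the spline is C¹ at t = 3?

p_0'(t) = 1 - 2·t + 0·t², so p_0'(3) = -5. On the right, p_1'(3) = b, so b = -5.

-5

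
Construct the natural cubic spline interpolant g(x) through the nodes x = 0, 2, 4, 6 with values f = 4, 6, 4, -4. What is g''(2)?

Let m_i = g''(x_i). Step sizes h_i = 2, 2, 2; slopes of the chords Δ_i = (y_(i+1) - y_i)/h_i = 1, -1, -4.
  2·m_0 + 8·m_1 + 2·m_2 = 6(Δ_1 - Δ_0) = -12
  2·m_1 + 8·m_2 + 2·m_3 = 6(Δ_2 - Δ_1) = -18
Natural end conditions: m_0 = m_3 = 0.
Solving: m_0 = 0, m_1 = -1, m_2 = -2, m_3 = 0.

-1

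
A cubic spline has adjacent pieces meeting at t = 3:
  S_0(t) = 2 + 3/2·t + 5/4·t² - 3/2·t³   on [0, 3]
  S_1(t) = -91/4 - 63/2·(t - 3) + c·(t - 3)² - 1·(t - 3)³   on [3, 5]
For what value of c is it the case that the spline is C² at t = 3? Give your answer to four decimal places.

-12.2500

S_0''(t) = 5/2 - 9·t, so S_0''(3) = -49/2. On the right, S_1''(3) = 2c, so c = -49/4.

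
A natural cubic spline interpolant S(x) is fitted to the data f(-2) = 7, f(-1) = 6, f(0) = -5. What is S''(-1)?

-15

Let σ_i = S''(x_i). Step sizes h_i = 1, 1; slopes of the chords Δ_i = (y_(i+1) - y_i)/h_i = -1, -11.
  1·σ_0 + 4·σ_1 + 1·σ_2 = 6(Δ_1 - Δ_0) = -60
Natural end conditions: σ_0 = σ_2 = 0.
Hence σ_0 = 0, σ_1 = -15, σ_2 = 0.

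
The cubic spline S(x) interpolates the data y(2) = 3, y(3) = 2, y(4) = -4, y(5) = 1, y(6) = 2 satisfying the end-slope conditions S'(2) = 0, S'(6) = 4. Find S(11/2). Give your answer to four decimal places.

Let M_i = S''(x_i). Step sizes h_i = 1, 1, 1, 1; slopes of the chords Δ_i = (y_(i+1) - y_i)/h_i = -1, -6, 5, 1.
  1·M_0 + 4·M_1 + 1·M_2 = 6(Δ_1 - Δ_0) = -30
  1·M_1 + 4·M_2 + 1·M_3 = 6(Δ_2 - Δ_1) = 66
  1·M_2 + 4·M_3 + 1·M_4 = 6(Δ_3 - Δ_2) = -24
Clamped end conditions give two more equations: 2h_0·M_0 + h_0·M_1 = 6(Δ_0 - S'(2)) = -6 and h_3·M_3 + 2h_3·M_4 = 6(S'(6) - Δ_3) = 18.
Forward elimination and back-substitution give M_0 = 121/28, M_1 = -205/14, M_2 = 97/4, M_3 = -229/14, M_4 = 481/28.
On [5, 6], S(x) = 1 + 201/56·(x - 5) - 229/28·(x - 5)² + 313/56·(x - 5)³.
With (x - 5) = 1/2: S(11/2) = 649/448.

1.4487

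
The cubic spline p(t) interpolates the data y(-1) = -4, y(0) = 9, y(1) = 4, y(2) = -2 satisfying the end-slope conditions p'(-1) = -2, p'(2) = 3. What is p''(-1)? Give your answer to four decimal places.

67.3333

Put M_i = p'' at the i-th knot. Here h = (1, 1, 1) and Δ = (13, -5, -6), so the interior equations h_(i-1)·M_(i-1) + 2(h_(i-1)+h_i)·M_i + h_i·M_(i+1) = 6(Δ_i − Δ_(i-1)) read
  1·M_0 + 4·M_1 + 1·M_2 = 6(Δ_1 - Δ_0) = -108
  1·M_1 + 4·M_2 + 1·M_3 = 6(Δ_2 - Δ_1) = -6
Clamped end conditions give two more equations: 2h_0·M_0 + h_0·M_1 = 6(Δ_0 - p'(-1)) = 90 and h_2·M_2 + 2h_2·M_3 = 6(p'(2) - Δ_2) = 54.
Hence M_0 = 202/3, M_1 = -134/3, M_2 = 10/3, M_3 = 76/3.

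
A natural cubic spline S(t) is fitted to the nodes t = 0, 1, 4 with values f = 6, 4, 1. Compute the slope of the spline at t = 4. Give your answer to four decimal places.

-0.6250

Write σ_i for S''(x_i). With h_i = 1, 3 and divided differences Δ_i = -2, -1, the continuity of S' gives the tridiagonal system
  1·σ_0 + 8·σ_1 + 3·σ_2 = 6(Δ_1 - Δ_0) = 6
Natural end conditions: σ_0 = σ_2 = 0.
Solving the tridiagonal system: σ_0 = 0, σ_1 = 3/4, σ_2 = 0.
On [1, 4], S'(t) = b_1 + 2c_1·(t - 1) + 3d_1·(t - 1)² with b_1 = Δ_1 - h_1(2σ_1 + σ_2)/6 = -7/4, c_1 = σ_1/2 = 3/8, d_1 = (σ_2 - σ_1)/(6h_1) = -1/24. So S'(4) = -5/8.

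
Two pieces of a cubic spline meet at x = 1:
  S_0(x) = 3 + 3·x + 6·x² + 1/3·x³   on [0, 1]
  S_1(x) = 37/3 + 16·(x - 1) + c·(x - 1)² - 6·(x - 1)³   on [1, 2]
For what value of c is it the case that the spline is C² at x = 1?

7

S_0''(x) = 12 + 2·x, so S_0''(1) = 14. On the right, S_1''(1) = 2c, so c = 7.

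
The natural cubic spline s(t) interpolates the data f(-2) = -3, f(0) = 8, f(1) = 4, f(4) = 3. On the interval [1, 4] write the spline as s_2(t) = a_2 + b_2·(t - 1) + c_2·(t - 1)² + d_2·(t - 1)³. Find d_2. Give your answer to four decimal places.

-0.2234

Let m_i = s''(x_i). Step sizes h_i = 2, 1, 3; slopes of the chords Δ_i = (y_(i+1) - y_i)/h_i = 11/2, -4, -1/3.
  2·m_0 + 6·m_1 + 1·m_2 = 6(Δ_1 - Δ_0) = -57
  1·m_1 + 8·m_2 + 3·m_3 = 6(Δ_2 - Δ_1) = 22
Natural end conditions: m_0 = m_3 = 0.
Forward elimination and back-substitution give m_0 = 0, m_1 = -478/47, m_2 = 189/47, m_3 = 0.
On [1, 4], with s_2(t) = a_2 + b_2·(t - 1) + c_2·(t - 1)² + d_2·(t - 1)³: c_2 = m_2/2 = 189/94, d_2 = (m_3 - m_2)/(6h_2) = -21/94, b_2 = Δ_2 - h_2(2m_2 + m_3)/6 = -614/141.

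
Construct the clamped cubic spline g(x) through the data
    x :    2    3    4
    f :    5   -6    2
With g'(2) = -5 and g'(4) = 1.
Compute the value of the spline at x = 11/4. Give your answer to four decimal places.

Put M_i = g'' at the i-th knot. Here h = (1, 1) and Δ = (-11, 8), so the interior equations h_(i-1)·M_(i-1) + 2(h_(i-1)+h_i)·M_i + h_i·M_(i+1) = 6(Δ_i − Δ_(i-1)) read
  1·M_0 + 4·M_1 + 1·M_2 = 6(Δ_1 - Δ_0) = 114
Clamped end conditions give two more equations: 2h_0·M_0 + h_0·M_1 = 6(Δ_0 - g'(2)) = -36 and h_1·M_1 + 2h_1·M_2 = 6(g'(4) - Δ_1) = -42.
Hence M_0 = -87/2, M_1 = 51, M_2 = -93/2.
On [2, 3], g(x) = 5 - 5·(x - 2) - 87/4·(x - 2)² + 63/4·(x - 2)³.
With (x - 2) = 3/4: g(11/4) = -1111/256.

-4.3398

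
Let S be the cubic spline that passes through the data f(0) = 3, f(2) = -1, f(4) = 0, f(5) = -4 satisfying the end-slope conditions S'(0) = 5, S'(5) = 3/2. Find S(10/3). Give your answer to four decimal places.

0.7295

Put M_i = S'' at the i-th knot. Here h = (2, 2, 1) and Δ = (-2, 1/2, -4), so the interior equations h_(i-1)·M_(i-1) + 2(h_(i-1)+h_i)·M_i + h_i·M_(i+1) = 6(Δ_i − Δ_(i-1)) read
  2·M_0 + 8·M_1 + 2·M_2 = 6(Δ_1 - Δ_0) = 15
  2·M_1 + 6·M_2 + 1·M_3 = 6(Δ_2 - Δ_1) = -27
Clamped end conditions give two more equations: 2h_0·M_0 + h_0·M_1 = 6(Δ_0 - S'(0)) = -42 and h_2·M_2 + 2h_2·M_3 = 6(S'(5) - Δ_2) = 33.
Hence M_0 = -673/46, M_1 = 190/23, M_2 = -251/23, M_3 = 505/23.
On [2, 4], S(t) = -1 - 63/46·(t - 2) + 95/23·(t - 2)² - 147/92·(t - 2)³.
With (t - 2) = 4/3: S(10/3) = 151/207.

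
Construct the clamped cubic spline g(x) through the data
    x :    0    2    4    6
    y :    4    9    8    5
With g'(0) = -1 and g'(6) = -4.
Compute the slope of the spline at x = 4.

-1

With σ_i denoting the second derivative at x_i, h_i = 2, 2, 2, and Δ_i = (y_(i+1) − y_i)/h_i = 5/2, -1/2, -3/2:
  2·σ_0 + 8·σ_1 + 2·σ_2 = 6(Δ_1 - Δ_0) = -18
  2·σ_1 + 8·σ_2 + 2·σ_3 = 6(Δ_2 - Δ_1) = -6
Clamped end conditions give two more equations: 2h_0·σ_0 + h_0·σ_1 = 6(Δ_0 - g'(0)) = 21 and h_2·σ_2 + 2h_2·σ_3 = 6(g'(6) - Δ_2) = -15.
Solving: σ_0 = 15/2, σ_1 = -9/2, σ_2 = 3/2, σ_3 = -9/2.
On [4, 6], g'(x) = b_2 + 2c_2·(x - 4) + 3d_2·(x - 4)² with b_2 = Δ_2 - h_2(2σ_2 + σ_3)/6 = -1, c_2 = σ_2/2 = 3/4, d_2 = (σ_3 - σ_2)/(6h_2) = -1/2. So g'(4) = -1.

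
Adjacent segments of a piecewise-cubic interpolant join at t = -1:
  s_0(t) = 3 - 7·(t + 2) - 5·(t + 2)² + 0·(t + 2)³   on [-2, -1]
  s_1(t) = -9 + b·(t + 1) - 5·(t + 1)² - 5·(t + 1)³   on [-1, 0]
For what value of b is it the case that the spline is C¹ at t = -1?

-17

s_0'(t) = -7 - 10·(t + 2) + 0·(t + 2)², so s_0'(-1) = -17. On the right, s_1'(-1) = b, so b = -17.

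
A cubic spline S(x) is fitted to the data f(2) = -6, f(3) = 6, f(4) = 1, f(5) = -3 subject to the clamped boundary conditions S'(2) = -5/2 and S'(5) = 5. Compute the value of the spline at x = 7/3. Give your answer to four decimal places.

-3.8815

With σ_i denoting the second derivative at x_i, h_i = 1, 1, 1, and Δ_i = (y_(i+1) − y_i)/h_i = 12, -5, -4:
  1·σ_0 + 4·σ_1 + 1·σ_2 = 6(Δ_1 - Δ_0) = -102
  1·σ_1 + 4·σ_2 + 1·σ_3 = 6(Δ_2 - Δ_1) = 6
Clamped end conditions give two more equations: 2h_0·σ_0 + h_0·σ_1 = 6(Δ_0 - S'(2)) = 87 and h_2·σ_2 + 2h_2·σ_3 = 6(S'(5) - Δ_2) = 54.
Hence σ_0 = 326/5, σ_1 = -217/5, σ_2 = 32/5, σ_3 = 119/5.
On [2, 3], S(x) = -6 - 5/2·(x - 2) + 163/5·(x - 2)² - 181/10·(x - 2)³.
With (x - 2) = 1/3: S(7/3) = -524/135.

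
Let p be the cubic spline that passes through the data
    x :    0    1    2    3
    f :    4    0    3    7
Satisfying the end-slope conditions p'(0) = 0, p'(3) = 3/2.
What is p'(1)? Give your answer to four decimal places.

-2.1000

Write M_i for p''(x_i). With h_i = 1, 1, 1 and divided differences Δ_i = -4, 3, 4, the continuity of p' gives the tridiagonal system
  1·M_0 + 4·M_1 + 1·M_2 = 6(Δ_1 - Δ_0) = 42
  1·M_1 + 4·M_2 + 1·M_3 = 6(Δ_2 - Δ_1) = 6
Clamped end conditions give two more equations: 2h_0·M_0 + h_0·M_1 = 6(Δ_0 - p'(0)) = -24 and h_2·M_2 + 2h_2·M_3 = 6(p'(3) - Δ_2) = -15.
Hence M_0 = -99/5, M_1 = 78/5, M_2 = -3/5, M_3 = -36/5.
On [1, 2], p'(x) = b_1 + 2c_1·(x - 1) + 3d_1·(x - 1)² with b_1 = Δ_1 - h_1(2M_1 + M_2)/6 = -21/10, c_1 = M_1/2 = 39/5, d_1 = (M_2 - M_1)/(6h_1) = -27/10. So p'(1) = -21/10.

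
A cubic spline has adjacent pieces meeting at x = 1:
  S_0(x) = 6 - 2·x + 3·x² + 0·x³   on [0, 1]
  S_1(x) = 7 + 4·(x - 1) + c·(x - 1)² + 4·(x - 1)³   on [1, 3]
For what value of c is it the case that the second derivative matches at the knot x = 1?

3

S_0''(x) = 6 + 0·x, so S_0''(1) = 6. On the right, S_1''(1) = 2c, so c = 3.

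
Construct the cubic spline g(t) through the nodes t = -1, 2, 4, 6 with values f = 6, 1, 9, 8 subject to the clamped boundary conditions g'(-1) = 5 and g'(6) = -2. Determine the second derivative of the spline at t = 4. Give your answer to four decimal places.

-5.3919

Let M_i = g''(x_i). Step sizes h_i = 3, 2, 2; slopes of the chords Δ_i = (y_(i+1) - y_i)/h_i = -5/3, 4, -1/2.
  3·M_0 + 10·M_1 + 2·M_2 = 6(Δ_1 - Δ_0) = 34
  2·M_1 + 8·M_2 + 2·M_3 = 6(Δ_2 - Δ_1) = -27
Clamped end conditions give two more equations: 2h_0·M_0 + h_0·M_1 = 6(Δ_0 - g'(-1)) = -40 and h_2·M_2 + 2h_2·M_3 = 6(g'(6) - Δ_2) = -9.
Solving the tridiagonal system: M_0 = -1163/111, M_1 = 282/37, M_2 = -399/74, M_3 = 33/74.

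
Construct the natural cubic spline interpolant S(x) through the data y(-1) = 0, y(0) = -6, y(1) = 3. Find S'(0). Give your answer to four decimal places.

Let σ_i = S''(x_i). Step sizes h_i = 1, 1; slopes of the chords Δ_i = (y_(i+1) - y_i)/h_i = -6, 9.
  1·σ_0 + 4·σ_1 + 1·σ_2 = 6(Δ_1 - Δ_0) = 90
Natural end conditions: σ_0 = σ_2 = 0.
Hence σ_0 = 0, σ_1 = 45/2, σ_2 = 0.
On [0, 1], S'(x) = b_1 + 2c_1·x + 3d_1·x² with b_1 = Δ_1 - h_1(2σ_1 + σ_2)/6 = 3/2, c_1 = σ_1/2 = 45/4, d_1 = (σ_2 - σ_1)/(6h_1) = -15/4. So S'(0) = 3/2.

1.5000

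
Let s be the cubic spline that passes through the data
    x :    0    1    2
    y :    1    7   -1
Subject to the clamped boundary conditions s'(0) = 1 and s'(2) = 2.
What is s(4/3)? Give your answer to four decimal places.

4.4444

Write M_i for s''(x_i). With h_i = 1, 1 and divided differences Δ_i = 6, -8, the continuity of s' gives the tridiagonal system
  1·M_0 + 4·M_1 + 1·M_2 = 6(Δ_1 - Δ_0) = -84
Clamped end conditions give two more equations: 2h_0·M_0 + h_0·M_1 = 6(Δ_0 - s'(0)) = 30 and h_1·M_1 + 2h_1·M_2 = 6(s'(2) - Δ_1) = 60.
Solving the tridiagonal system: M_0 = 73/2, M_1 = -43, M_2 = 103/2.
On [1, 2], s(x) = 7 - 9/4·(x - 1) - 43/2·(x - 1)² + 63/4·(x - 1)³.
With (x - 1) = 1/3: s(4/3) = 40/9.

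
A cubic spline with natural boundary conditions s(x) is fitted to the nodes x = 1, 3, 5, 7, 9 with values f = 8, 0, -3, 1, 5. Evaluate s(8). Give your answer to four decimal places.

Let M_i = s''(x_i). Step sizes h_i = 2, 2, 2, 2; slopes of the chords Δ_i = (y_(i+1) - y_i)/h_i = -4, -3/2, 2, 2.
  2·M_0 + 8·M_1 + 2·M_2 = 6(Δ_1 - Δ_0) = 15
  2·M_1 + 8·M_2 + 2·M_3 = 6(Δ_2 - Δ_1) = 21
  2·M_2 + 8·M_3 + 2·M_4 = 6(Δ_3 - Δ_2) = 0
Natural end conditions: M_0 = M_4 = 0.
Hence M_0 = 0, M_1 = 141/112, M_2 = 69/28, M_3 = -69/112, M_4 = 0.
On [7, 9], s(x) = 1 + 135/56·(x - 7) - 69/224·(x - 7)² + 23/448·(x - 7)³.
With (x - 7) = 1: s(8) = 1413/448.

3.1540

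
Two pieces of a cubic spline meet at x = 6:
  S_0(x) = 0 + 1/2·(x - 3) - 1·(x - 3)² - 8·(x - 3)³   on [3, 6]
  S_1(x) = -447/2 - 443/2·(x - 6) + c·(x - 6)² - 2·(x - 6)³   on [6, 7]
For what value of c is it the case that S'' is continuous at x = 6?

S_0''(x) = -2 - 48·(x - 3), so S_0''(6) = -146. On the right, S_1''(6) = 2c, so c = -73.

-73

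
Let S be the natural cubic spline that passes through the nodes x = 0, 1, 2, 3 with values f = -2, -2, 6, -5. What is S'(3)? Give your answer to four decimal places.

With M_i denoting the second derivative at x_i, h_i = 1, 1, 1, and Δ_i = (y_(i+1) − y_i)/h_i = 0, 8, -11:
  1·M_0 + 4·M_1 + 1·M_2 = 6(Δ_1 - Δ_0) = 48
  1·M_1 + 4·M_2 + 1·M_3 = 6(Δ_2 - Δ_1) = -114
Natural end conditions: M_0 = M_3 = 0.
Solving: M_0 = 0, M_1 = 102/5, M_2 = -168/5, M_3 = 0.
On [2, 3], S'(x) = b_2 + 2c_2·(x - 2) + 3d_2·(x - 2)² with b_2 = Δ_2 - h_2(2M_2 + M_3)/6 = 1/5, c_2 = M_2/2 = -84/5, d_2 = (M_3 - M_2)/(6h_2) = 28/5. So S'(3) = -83/5.

-16.6000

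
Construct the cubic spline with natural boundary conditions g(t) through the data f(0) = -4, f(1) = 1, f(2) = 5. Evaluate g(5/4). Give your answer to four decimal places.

2.0820

Write m_i for g''(x_i). With h_i = 1, 1 and divided differences Δ_i = 5, 4, the continuity of g' gives the tridiagonal system
  1·m_0 + 4·m_1 + 1·m_2 = 6(Δ_1 - Δ_0) = -6
Natural end conditions: m_0 = m_2 = 0.
Solving: m_0 = 0, m_1 = -3/2, m_2 = 0.
On [1, 2], g(t) = 1 + 9/2·(t - 1) - 3/4·(t - 1)² + 1/4·(t - 1)³.
With (t - 1) = 1/4: g(5/4) = 533/256.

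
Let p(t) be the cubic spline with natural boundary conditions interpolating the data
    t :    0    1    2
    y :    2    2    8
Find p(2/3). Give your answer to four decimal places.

With σ_i denoting the second derivative at x_i, h_i = 1, 1, and Δ_i = (y_(i+1) − y_i)/h_i = 0, 6:
  1·σ_0 + 4·σ_1 + 1·σ_2 = 6(Δ_1 - Δ_0) = 36
Natural end conditions: σ_0 = σ_2 = 0.
Solving: σ_0 = 0, σ_1 = 9, σ_2 = 0.
On [0, 1], p(t) = 2 - 3/2·t + 0·t² + 3/2·t³.
With t = 2/3: p(2/3) = 13/9.

1.4444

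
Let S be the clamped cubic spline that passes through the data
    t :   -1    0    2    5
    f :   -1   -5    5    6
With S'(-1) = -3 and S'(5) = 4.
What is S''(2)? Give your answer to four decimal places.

Let M_i = S''(x_i). Step sizes h_i = 1, 2, 3; slopes of the chords Δ_i = (y_(i+1) - y_i)/h_i = -4, 5, 1/3.
  1·M_0 + 6·M_1 + 2·M_2 = 6(Δ_1 - Δ_0) = 54
  2·M_1 + 10·M_2 + 3·M_3 = 6(Δ_2 - Δ_1) = -28
Clamped end conditions give two more equations: 2h_0·M_0 + h_0·M_1 = 6(Δ_0 - S'(-1)) = -6 and h_2·M_2 + 2h_2·M_3 = 6(S'(5) - Δ_2) = 22.
Hence M_0 = -182/19, M_1 = 250/19, M_2 = -146/19, M_3 = 428/57.

-7.6842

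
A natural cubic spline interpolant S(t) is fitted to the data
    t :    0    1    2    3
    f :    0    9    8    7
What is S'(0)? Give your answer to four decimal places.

Let M_i = S''(x_i). Step sizes h_i = 1, 1, 1; slopes of the chords Δ_i = (y_(i+1) - y_i)/h_i = 9, -1, -1.
  1·M_0 + 4·M_1 + 1·M_2 = 6(Δ_1 - Δ_0) = -60
  1·M_1 + 4·M_2 + 1·M_3 = 6(Δ_2 - Δ_1) = 0
Natural end conditions: M_0 = M_3 = 0.
Solving: M_0 = 0, M_1 = -16, M_2 = 4, M_3 = 0.
On [0, 1], S'(t) = b_0 + 2c_0·t + 3d_0·t² with b_0 = Δ_0 - h_0(2M_0 + M_1)/6 = 35/3, c_0 = M_0/2 = 0, d_0 = (M_1 - M_0)/(6h_0) = -8/3. So S'(0) = 35/3.

11.6667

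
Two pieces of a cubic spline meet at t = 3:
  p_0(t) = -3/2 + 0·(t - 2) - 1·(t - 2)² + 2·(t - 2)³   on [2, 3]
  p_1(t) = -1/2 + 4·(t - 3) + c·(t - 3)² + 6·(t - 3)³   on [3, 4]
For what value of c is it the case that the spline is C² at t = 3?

5

p_0''(t) = -2 + 12·(t - 2), so p_0''(3) = 10. On the right, p_1''(3) = 2c, so c = 5.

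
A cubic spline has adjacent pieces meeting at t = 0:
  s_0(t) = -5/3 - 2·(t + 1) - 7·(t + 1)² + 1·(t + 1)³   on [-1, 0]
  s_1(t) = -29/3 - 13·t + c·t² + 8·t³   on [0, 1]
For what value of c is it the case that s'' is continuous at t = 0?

-4

s_0''(t) = -14 + 6·(t + 1), so s_0''(0) = -8. On the right, s_1''(0) = 2c, so c = -4.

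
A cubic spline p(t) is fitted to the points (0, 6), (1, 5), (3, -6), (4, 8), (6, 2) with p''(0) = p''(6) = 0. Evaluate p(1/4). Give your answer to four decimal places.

With σ_i denoting the second derivative at x_i, h_i = 1, 2, 1, 2, and Δ_i = (y_(i+1) − y_i)/h_i = -1, -11/2, 14, -3:
  1·σ_0 + 6·σ_1 + 2·σ_2 = 6(Δ_1 - Δ_0) = -27
  2·σ_1 + 6·σ_2 + 1·σ_3 = 6(Δ_2 - Δ_1) = 117
  1·σ_2 + 6·σ_3 + 2·σ_4 = 6(Δ_3 - Δ_2) = -102
Natural end conditions: σ_0 = σ_4 = 0.
Solving the tridiagonal system: σ_0 = 0, σ_1 = -851/62, σ_2 = 858/31, σ_3 = -670/31, σ_4 = 0.
On [0, 1], p(t) = 6 + 479/372·t + 0·t² - 851/372·t³.
With t = 1/4: p(1/4) = 49887/7936.

6.2862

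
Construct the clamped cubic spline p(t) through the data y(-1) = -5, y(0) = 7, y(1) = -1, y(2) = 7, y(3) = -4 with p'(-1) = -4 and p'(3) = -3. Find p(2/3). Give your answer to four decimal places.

With m_i denoting the second derivative at x_i, h_i = 1, 1, 1, 1, and Δ_i = (y_(i+1) − y_i)/h_i = 12, -8, 8, -11:
  1·m_0 + 4·m_1 + 1·m_2 = 6(Δ_1 - Δ_0) = -120
  1·m_1 + 4·m_2 + 1·m_3 = 6(Δ_2 - Δ_1) = 96
  1·m_2 + 4·m_3 + 1·m_4 = 6(Δ_3 - Δ_2) = -114
Clamped end conditions give two more equations: 2h_0·m_0 + h_0·m_1 = 6(Δ_0 - p'(-1)) = 96 and h_3·m_3 + 2h_3·m_4 = 6(p'(3) - Δ_3) = 48.
Solving the tridiagonal system: m_0 = 1115/14, m_1 = -443/7, m_2 = 107/2, m_3 = -383/7, m_4 = 719/14.
On [0, 1], p(t) = 7 + 117/28·t - 443/14·t² + 545/28·t³.
With t = 2/3: p(2/3) = 563/378.

1.4894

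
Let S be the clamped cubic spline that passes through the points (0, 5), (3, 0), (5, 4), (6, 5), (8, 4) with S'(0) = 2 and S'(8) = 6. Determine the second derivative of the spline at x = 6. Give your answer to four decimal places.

-5.3974

Write M_i for S''(x_i). With h_i = 3, 2, 1, 2 and divided differences Δ_i = -5/3, 2, 1, -1/2, the continuity of S' gives the tridiagonal system
  3·M_0 + 10·M_1 + 2·M_2 = 6(Δ_1 - Δ_0) = 22
  2·M_1 + 6·M_2 + 1·M_3 = 6(Δ_2 - Δ_1) = -6
  1·M_2 + 6·M_3 + 2·M_4 = 6(Δ_3 - Δ_2) = -9
Clamped end conditions give two more equations: 2h_0·M_0 + h_0·M_1 = 6(Δ_0 - S'(0)) = -22 and h_3·M_3 + 2h_3·M_4 = 6(S'(8) - Δ_3) = 39.
Solving the tridiagonal system: M_0 = -2621/453, M_1 = 640/151, M_2 = -457/302, M_3 = -815/151, M_4 = 7519/604.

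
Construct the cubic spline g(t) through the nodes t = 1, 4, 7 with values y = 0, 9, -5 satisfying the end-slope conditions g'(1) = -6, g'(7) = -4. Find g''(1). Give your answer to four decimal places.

13.1667

With M_i denoting the second derivative at x_i, h_i = 3, 3, and Δ_i = (y_(i+1) − y_i)/h_i = 3, -14/3:
  3·M_0 + 12·M_1 + 3·M_2 = 6(Δ_1 - Δ_0) = -46
Clamped end conditions give two more equations: 2h_0·M_0 + h_0·M_1 = 6(Δ_0 - g'(1)) = 54 and h_1·M_1 + 2h_1·M_2 = 6(g'(7) - Δ_1) = 4.
Hence M_0 = 79/6, M_1 = -25/3, M_2 = 29/6.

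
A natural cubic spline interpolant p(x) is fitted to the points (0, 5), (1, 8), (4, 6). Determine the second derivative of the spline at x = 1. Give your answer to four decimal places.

-2.7500

Write m_i for p''(x_i). With h_i = 1, 3 and divided differences Δ_i = 3, -2/3, the continuity of p' gives the tridiagonal system
  1·m_0 + 8·m_1 + 3·m_2 = 6(Δ_1 - Δ_0) = -22
Natural end conditions: m_0 = m_2 = 0.
Forward elimination and back-substitution give m_0 = 0, m_1 = -11/4, m_2 = 0.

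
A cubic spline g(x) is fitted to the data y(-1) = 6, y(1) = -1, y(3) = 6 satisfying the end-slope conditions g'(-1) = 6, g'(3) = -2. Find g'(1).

Put M_i = g'' at the i-th knot. Here h = (2, 2) and Δ = (-7/2, 7/2), so the interior equations h_(i-1)·M_(i-1) + 2(h_(i-1)+h_i)·M_i + h_i·M_(i+1) = 6(Δ_i − Δ_(i-1)) read
  2·M_0 + 8·M_1 + 2·M_2 = 6(Δ_1 - Δ_0) = 42
Clamped end conditions give two more equations: 2h_0·M_0 + h_0·M_1 = 6(Δ_0 - g'(-1)) = -57 and h_1·M_1 + 2h_1·M_2 = 6(g'(3) - Δ_1) = -33.
Solving: M_0 = -43/2, M_1 = 29/2, M_2 = -31/2.
On [1, 3], g'(x) = b_1 + 2c_1·(x - 1) + 3d_1·(x - 1)² with b_1 = Δ_1 - h_1(2M_1 + M_2)/6 = -1, c_1 = M_1/2 = 29/4, d_1 = (M_2 - M_1)/(6h_1) = -5/2. So g'(1) = -1.

-1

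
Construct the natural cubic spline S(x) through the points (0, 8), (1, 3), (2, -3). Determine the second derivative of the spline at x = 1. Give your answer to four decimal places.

Put M_i = S'' at the i-th knot. Here h = (1, 1) and Δ = (-5, -6), so the interior equations h_(i-1)·M_(i-1) + 2(h_(i-1)+h_i)·M_i + h_i·M_(i+1) = 6(Δ_i − Δ_(i-1)) read
  1·M_0 + 4·M_1 + 1·M_2 = 6(Δ_1 - Δ_0) = -6
Natural end conditions: M_0 = M_2 = 0.
Hence M_0 = 0, M_1 = -3/2, M_2 = 0.

-1.5000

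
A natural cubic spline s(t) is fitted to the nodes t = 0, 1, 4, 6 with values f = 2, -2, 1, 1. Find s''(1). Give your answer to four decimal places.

4.4789

Put m_i = s'' at the i-th knot. Here h = (1, 3, 2) and Δ = (-4, 1, 0), so the interior equations h_(i-1)·m_(i-1) + 2(h_(i-1)+h_i)·m_i + h_i·m_(i+1) = 6(Δ_i − Δ_(i-1)) read
  1·m_0 + 8·m_1 + 3·m_2 = 6(Δ_1 - Δ_0) = 30
  3·m_1 + 10·m_2 + 2·m_3 = 6(Δ_2 - Δ_1) = -6
Natural end conditions: m_0 = m_3 = 0.
Solving: m_0 = 0, m_1 = 318/71, m_2 = -138/71, m_3 = 0.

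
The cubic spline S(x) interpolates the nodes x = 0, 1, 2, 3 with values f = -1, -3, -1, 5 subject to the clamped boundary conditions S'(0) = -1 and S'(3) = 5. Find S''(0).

-6

Write M_i for S''(x_i). With h_i = 1, 1, 1 and divided differences Δ_i = -2, 2, 6, the continuity of S' gives the tridiagonal system
  1·M_0 + 4·M_1 + 1·M_2 = 6(Δ_1 - Δ_0) = 24
  1·M_1 + 4·M_2 + 1·M_3 = 6(Δ_2 - Δ_1) = 24
Clamped end conditions give two more equations: 2h_0·M_0 + h_0·M_1 = 6(Δ_0 - S'(0)) = -6 and h_2·M_2 + 2h_2·M_3 = 6(S'(3) - Δ_2) = -6.
Solving: M_0 = -6, M_1 = 6, M_2 = 6, M_3 = -6.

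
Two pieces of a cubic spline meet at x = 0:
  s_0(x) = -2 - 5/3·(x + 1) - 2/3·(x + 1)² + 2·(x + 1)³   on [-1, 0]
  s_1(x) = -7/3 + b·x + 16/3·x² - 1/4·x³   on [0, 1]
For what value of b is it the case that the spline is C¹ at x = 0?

3

s_0'(x) = -5/3 - 4/3·(x + 1) + 6·(x + 1)², so s_0'(0) = 3. On the right, s_1'(0) = b, so b = 3.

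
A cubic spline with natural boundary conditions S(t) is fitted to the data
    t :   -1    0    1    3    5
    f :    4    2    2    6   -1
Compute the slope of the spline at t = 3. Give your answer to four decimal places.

-0.2024

Put m_i = S'' at the i-th knot. Here h = (1, 1, 2, 2) and Δ = (-2, 0, 2, -7/2), so the interior equations h_(i-1)·m_(i-1) + 2(h_(i-1)+h_i)·m_i + h_i·m_(i+1) = 6(Δ_i − Δ_(i-1)) read
  1·m_0 + 4·m_1 + 1·m_2 = 6(Δ_1 - Δ_0) = 12
  1·m_1 + 6·m_2 + 2·m_3 = 6(Δ_2 - Δ_1) = 12
  2·m_2 + 8·m_3 + 2·m_4 = 6(Δ_3 - Δ_2) = -33
Natural end conditions: m_0 = m_4 = 0.
Hence m_0 = 0, m_1 = 61/28, m_2 = 23/7, m_3 = -277/56, m_4 = 0.
On [3, 5], S'(t) = b_3 + 2c_3·(t - 3) + 3d_3·(t - 3)² with b_3 = Δ_3 - h_3(2m_3 + m_4)/6 = -17/84, c_3 = m_3/2 = -277/112, d_3 = (m_4 - m_3)/(6h_3) = 277/672. So S'(3) = -17/84.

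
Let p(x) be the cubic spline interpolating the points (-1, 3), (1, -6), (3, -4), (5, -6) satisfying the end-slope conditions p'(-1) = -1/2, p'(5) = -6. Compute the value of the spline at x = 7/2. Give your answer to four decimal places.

-3.1125

Put M_i = p'' at the i-th knot. Here h = (2, 2, 2) and Δ = (-9/2, 1, -1), so the interior equations h_(i-1)·M_(i-1) + 2(h_(i-1)+h_i)·M_i + h_i·M_(i+1) = 6(Δ_i − Δ_(i-1)) read
  2·M_0 + 8·M_1 + 2·M_2 = 6(Δ_1 - Δ_0) = 33
  2·M_1 + 8·M_2 + 2·M_3 = 6(Δ_2 - Δ_1) = -12
Clamped end conditions give two more equations: 2h_0·M_0 + h_0·M_1 = 6(Δ_0 - p'(-1)) = -24 and h_2·M_2 + 2h_2·M_3 = 6(p'(5) - Δ_2) = -30.
Solving: M_0 = -283/30, M_1 = 103/15, M_2 = -23/15, M_3 = -101/15.
On [3, 5], p(x) = -4 + 34/15·(x - 3) - 23/30·(x - 3)² - 13/30·(x - 3)³.
With (x - 3) = 1/2: p(7/2) = -249/80.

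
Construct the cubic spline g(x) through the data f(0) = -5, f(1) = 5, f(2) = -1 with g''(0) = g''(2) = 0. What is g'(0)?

Let m_i = g''(x_i). Step sizes h_i = 1, 1; slopes of the chords Δ_i = (y_(i+1) - y_i)/h_i = 10, -6.
  1·m_0 + 4·m_1 + 1·m_2 = 6(Δ_1 - Δ_0) = -96
Natural end conditions: m_0 = m_2 = 0.
Solving: m_0 = 0, m_1 = -24, m_2 = 0.
On [0, 1], g'(x) = b_0 + 2c_0·x + 3d_0·x² with b_0 = Δ_0 - h_0(2m_0 + m_1)/6 = 14, c_0 = m_0/2 = 0, d_0 = (m_1 - m_0)/(6h_0) = -4. So g'(0) = 14.

14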